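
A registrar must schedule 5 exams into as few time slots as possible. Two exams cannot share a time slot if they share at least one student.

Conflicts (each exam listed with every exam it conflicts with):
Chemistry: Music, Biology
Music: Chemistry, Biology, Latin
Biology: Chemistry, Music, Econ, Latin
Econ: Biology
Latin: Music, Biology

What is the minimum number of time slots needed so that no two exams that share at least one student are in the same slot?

3

Music, Biology, Latin pairwise conflict, so at least 3 time slots are needed.
A valid assignment using 3 time slots: Chemistry=3, Music=2, Biology=1, Econ=2, Latin=3. Each listed conflict is separated.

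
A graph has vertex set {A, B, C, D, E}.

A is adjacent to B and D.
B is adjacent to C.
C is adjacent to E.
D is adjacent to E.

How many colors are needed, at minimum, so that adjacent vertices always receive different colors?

3

The cycle D-E-C-B-A-D has odd length 5, so it cannot be 2-colored; at least 3 colors are needed.
3 colors suffice: color 1 → {C, D}; color 2 → {B, E}; color 3 → {A}. No two adjacent vertices share a color.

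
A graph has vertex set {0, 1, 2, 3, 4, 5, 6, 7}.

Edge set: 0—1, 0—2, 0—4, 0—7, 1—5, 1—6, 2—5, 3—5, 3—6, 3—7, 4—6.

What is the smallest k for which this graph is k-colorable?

3

The cycle 7-0-4-6-3-7 has odd length 5, so it cannot be 2-colored; at least 3 colors are needed.
3 colors suffice: color a → {0, 5, 6}; color b → {1, 2, 3, 4}; color c → {7}. Every edge joins two different colors.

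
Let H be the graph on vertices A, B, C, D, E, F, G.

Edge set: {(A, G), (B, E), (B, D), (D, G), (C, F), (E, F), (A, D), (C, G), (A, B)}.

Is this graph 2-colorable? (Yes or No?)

No

A, B, D form a triangle, so at least 3 colors are needed.
So 2 colors are not enough.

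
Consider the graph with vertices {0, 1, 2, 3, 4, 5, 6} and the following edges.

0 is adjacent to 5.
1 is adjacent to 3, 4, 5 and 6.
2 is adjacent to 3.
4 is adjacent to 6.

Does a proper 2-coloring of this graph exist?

No

1, 4, 6 are pairwise adjacent, so at least 3 colors are needed.
So 2 colors are not enough.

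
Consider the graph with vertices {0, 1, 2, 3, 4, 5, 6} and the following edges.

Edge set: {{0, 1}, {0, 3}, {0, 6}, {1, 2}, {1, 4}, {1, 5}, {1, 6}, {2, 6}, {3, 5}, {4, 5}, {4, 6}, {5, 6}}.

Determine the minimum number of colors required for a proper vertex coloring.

1, 4, 5, 6 are pairwise adjacent (a clique of size 4), so at least 4 colors are needed.
4 colors suffice: 0=c, 1=b, 2=c, 3=a, 4=d, 5=c, 6=a. Every edge joins two different colors.

4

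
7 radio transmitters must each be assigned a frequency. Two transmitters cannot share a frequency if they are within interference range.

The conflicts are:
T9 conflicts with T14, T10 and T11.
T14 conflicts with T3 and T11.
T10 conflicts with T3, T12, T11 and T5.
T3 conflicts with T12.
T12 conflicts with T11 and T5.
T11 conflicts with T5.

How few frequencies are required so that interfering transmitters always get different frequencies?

T10, T12, T11, T5 pairwise conflict, so at least 4 frequencies are needed.
Using 4 frequencies: T9=3, T14=2, T10=2, T3=1, T12=3, T11=1, T5=4. Each listed conflict is separated.

4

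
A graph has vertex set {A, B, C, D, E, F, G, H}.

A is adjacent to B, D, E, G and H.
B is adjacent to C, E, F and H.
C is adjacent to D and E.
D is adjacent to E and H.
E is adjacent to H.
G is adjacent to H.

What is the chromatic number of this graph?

4

A, B, E, H form a clique, so at least 4 colors are needed.
A valid assignment using 4 colors: A=2, B=1, C=2, D=1, E=3, F=2, G=1, H=4. Each edge has distinct colors on its endpoints.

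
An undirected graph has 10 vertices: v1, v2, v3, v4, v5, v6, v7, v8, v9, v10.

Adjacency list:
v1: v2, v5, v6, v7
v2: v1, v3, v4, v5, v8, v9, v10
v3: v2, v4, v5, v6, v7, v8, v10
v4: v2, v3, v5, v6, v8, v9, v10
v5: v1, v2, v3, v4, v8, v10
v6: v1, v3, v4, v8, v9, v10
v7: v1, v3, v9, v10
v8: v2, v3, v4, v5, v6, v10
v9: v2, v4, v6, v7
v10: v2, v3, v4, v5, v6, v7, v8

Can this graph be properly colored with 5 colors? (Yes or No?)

No

v2, v3, v4, v5, v8, v10 are mutually adjacent (a clique of size 6), so at least 6 colors are needed.
So 5 colors are not enough.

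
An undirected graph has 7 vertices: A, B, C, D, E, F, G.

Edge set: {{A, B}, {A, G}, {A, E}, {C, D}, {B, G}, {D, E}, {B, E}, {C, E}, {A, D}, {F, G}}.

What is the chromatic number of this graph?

A, B, G are mutually adjacent, so at least 3 colors are needed.
One proper 3-coloring: A=1, B=3, C=1, D=3, E=2, F=1, G=2. No two adjacent vertices share a color.

3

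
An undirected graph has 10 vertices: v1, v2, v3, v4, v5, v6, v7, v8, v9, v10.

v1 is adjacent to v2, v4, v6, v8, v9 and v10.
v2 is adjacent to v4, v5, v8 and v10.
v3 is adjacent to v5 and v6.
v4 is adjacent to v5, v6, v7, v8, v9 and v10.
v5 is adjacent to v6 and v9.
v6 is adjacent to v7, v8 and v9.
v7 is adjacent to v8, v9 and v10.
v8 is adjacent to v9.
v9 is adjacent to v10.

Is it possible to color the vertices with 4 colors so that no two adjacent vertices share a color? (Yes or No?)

No

v1, v4, v6, v8, v9 are mutually adjacent (a clique of size 5), so at least 5 colors are needed.
So 4 colors are not enough.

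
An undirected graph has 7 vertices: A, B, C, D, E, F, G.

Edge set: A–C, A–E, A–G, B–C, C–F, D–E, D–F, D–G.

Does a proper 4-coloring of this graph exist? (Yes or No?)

Yes

The chromatic number is 3. The cycle E-D-F-C-A-E has odd length 5, so it cannot be 2-colored; at least 3 colors are needed.
A valid assignment using 3 colors: A=2, B=2, C=1, D=1, E=3, F=2, G=3.
Since 4 ≥ 3, a proper 4-coloring certainly exists.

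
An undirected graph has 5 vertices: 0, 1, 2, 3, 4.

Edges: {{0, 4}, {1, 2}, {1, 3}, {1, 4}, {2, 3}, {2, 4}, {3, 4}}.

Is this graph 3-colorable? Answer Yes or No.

No

1, 2, 3, 4 are mutually adjacent (a clique of size 4), so at least 4 colors are needed.
So 3 colors are not enough.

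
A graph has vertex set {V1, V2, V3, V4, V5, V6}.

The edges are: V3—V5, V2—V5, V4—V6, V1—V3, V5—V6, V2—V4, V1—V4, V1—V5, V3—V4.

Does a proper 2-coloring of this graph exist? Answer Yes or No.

No

V1, V3, V5 form a triangle, so at least 3 colors are needed.
So 2 colors are not enough.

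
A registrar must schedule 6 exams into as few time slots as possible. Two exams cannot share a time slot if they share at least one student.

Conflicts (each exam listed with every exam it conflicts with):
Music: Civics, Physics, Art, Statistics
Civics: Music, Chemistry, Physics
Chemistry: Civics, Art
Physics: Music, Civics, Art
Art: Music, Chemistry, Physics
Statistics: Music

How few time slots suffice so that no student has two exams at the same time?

Music, Physics, Art are mutually in conflict, so at least 3 time slots are needed.
Using 3 time slots: Music=1, Civics=3, Chemistry=1, Physics=2, Art=3, Statistics=2. Each listed conflict is separated.

3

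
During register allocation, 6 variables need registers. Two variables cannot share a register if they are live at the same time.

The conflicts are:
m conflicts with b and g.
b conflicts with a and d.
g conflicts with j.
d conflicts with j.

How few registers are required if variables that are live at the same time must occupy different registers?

The cycle d-b-m-g-j-d has odd length 5, so it cannot be 2-colored; at least 3 registers are needed.
3 registers suffice: register 1 → {b, g}; register 2 → {m, a, d}; register 3 → {j}. Every pair that conflicts lands in different registers.

3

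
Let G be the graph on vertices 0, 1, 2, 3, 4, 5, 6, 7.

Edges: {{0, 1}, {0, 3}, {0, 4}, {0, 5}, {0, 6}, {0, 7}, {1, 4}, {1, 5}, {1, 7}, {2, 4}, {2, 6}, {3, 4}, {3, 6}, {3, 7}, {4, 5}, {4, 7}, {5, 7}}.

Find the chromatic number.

5

0, 1, 4, 5, 7 are mutually adjacent (a clique of size 5), so at least 5 colors are needed.
5 colors suffice: 0=blue, 1=yellow, 2=blue, 3=yellow, 4=red, 5=purple, 6=red, 7=green. No two adjacent vertices share a color.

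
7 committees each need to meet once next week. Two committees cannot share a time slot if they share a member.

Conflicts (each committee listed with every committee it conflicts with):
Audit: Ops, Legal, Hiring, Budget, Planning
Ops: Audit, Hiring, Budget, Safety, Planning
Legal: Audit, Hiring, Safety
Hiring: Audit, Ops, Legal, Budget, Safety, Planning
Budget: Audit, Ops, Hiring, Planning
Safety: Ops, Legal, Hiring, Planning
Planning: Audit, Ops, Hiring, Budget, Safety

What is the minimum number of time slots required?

Audit, Ops, Hiring, Budget, Planning all conflict with each other, so at least 5 time slots are needed.
Using 5 time slots: Audit=2, Ops=3, Legal=3, Hiring=1, Budget=5, Safety=2, Planning=4. Every pair that conflicts lands in different time slots.

5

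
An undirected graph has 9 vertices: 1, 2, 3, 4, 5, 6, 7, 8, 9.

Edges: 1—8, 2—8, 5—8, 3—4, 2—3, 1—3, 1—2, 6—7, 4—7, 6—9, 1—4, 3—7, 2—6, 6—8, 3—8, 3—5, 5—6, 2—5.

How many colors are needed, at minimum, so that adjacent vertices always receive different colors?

2, 5, 6, 8 are pairwise adjacent (a clique of size 4), so at least 4 colors are needed.
4 colors suffice: color red → {3, 6}; color blue → {2, 7, 9}; color green → {4, 8}; color yellow → {1, 5}. Every edge joins two different colors.

4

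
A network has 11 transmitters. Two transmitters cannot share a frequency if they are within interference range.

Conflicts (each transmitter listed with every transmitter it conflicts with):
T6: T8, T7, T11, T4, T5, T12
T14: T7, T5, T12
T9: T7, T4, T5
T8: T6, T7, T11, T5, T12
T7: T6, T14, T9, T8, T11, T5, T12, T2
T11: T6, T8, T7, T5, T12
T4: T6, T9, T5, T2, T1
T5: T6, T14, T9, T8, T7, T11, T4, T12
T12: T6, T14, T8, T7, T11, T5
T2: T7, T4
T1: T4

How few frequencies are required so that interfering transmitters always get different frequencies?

6

T6, T8, T7, T11, T5, T12 are mutually in conflict, so at least 6 frequencies are needed.
6 frequencies suffice: T6=3, T14=3, T9=3, T8=5, T7=2, T11=6, T4=2, T5=1, T12=4, T2=1, T1=1. No two conflicting transmitters share a frequency.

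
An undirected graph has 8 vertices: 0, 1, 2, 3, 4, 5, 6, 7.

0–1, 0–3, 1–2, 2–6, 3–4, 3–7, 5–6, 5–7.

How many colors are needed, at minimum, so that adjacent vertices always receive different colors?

3

The cycle 5-7-3-0-1-2-6-5 has odd length 7, so it cannot be 2-colored; at least 3 colors are needed.
3 colors suffice: 0=b, 1=a, 2=c, 3=a, 4=b, 5=a, 6=b, 7=b. Every edge joins two different colors.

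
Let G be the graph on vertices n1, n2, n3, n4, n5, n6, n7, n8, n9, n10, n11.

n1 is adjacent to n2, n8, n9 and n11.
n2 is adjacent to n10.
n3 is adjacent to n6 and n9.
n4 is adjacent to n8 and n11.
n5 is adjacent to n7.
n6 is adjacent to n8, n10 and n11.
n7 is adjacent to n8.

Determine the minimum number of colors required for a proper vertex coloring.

The cycle n9-n1-n11-n6-n3-n9 has odd length 5, so it cannot be 2-colored; at least 3 colors are needed.
3 colors suffice: n1=2, n2=3, n3=1, n4=2, n5=1, n6=2, n7=2, n8=1, n9=3, n10=1, n11=1. Each edge has distinct colors on its endpoints.

3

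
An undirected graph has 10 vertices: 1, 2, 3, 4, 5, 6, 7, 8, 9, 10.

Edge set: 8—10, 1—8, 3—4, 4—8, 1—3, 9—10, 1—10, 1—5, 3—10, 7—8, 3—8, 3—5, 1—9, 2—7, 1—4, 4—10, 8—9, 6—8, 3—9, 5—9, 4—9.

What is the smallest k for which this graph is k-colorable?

6

1, 3, 4, 8, 9, 10 are pairwise adjacent (a clique of size 6), so at least 6 colors are needed.
6 colors suffice: color red → {2, 5, 8}; color blue → {3, 6, 7}; color green → {9}; color yellow → {1}; color purple → {4}; color orange → {10}. No two adjacent vertices share a color.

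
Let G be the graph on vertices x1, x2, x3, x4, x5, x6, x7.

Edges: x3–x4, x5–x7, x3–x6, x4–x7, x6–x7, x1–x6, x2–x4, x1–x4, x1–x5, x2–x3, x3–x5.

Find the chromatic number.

x2, x3, x4 are mutually adjacent, so at least 3 colors are needed.
3 colors suffice: color 1 → {x1, x3, x7}; color 2 → {x4, x5, x6}; color 3 → {x2}. Every edge joins two different colors.

3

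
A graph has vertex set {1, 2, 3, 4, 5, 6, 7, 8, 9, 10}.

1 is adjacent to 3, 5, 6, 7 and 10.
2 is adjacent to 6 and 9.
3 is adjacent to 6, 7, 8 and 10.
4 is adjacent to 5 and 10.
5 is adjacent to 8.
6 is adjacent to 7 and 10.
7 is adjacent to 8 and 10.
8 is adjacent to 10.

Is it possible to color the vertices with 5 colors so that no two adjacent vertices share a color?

The chromatic number is 5. 1, 3, 6, 7, 10 are mutually adjacent (a clique of size 5), so at least 5 colors are needed.
5 colors suffice: color red → {2, 5, 10}; color blue → {1, 4, 8, 9}; color green → {7}; color yellow → {6}; color purple → {3}.
That is already a proper 5-coloring.

Yes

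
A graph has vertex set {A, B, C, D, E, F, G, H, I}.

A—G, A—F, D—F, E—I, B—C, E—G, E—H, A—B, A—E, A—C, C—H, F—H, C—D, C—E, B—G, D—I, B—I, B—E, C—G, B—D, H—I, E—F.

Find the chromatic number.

5

A, B, C, E, G are pairwise adjacent (a clique of size 5), so at least 5 colors are needed.
5 colors suffice: A=4, B=3, C=2, D=1, E=1, F=2, G=5, H=3, I=2. No two adjacent vertices share a color.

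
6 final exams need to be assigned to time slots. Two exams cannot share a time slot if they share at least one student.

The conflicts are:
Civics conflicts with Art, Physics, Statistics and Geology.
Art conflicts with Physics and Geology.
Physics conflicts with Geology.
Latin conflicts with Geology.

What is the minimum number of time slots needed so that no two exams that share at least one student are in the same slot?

4

Civics, Art, Physics, Geology are mutually in conflict, so at least 4 time slots are needed.
Using 4 time slots: Civics=2, Art=3, Physics=4, Statistics=1, Latin=2, Geology=1. No two conflicting exams share a time slot.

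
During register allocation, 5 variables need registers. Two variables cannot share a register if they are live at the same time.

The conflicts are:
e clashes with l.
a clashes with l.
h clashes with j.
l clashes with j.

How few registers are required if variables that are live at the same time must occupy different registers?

h and j conflict, so at least 2 registers are needed.
A valid assignment using 2 registers: e=2, a=2, h=1, l=1, j=2. No two conflicting variables share a register.

2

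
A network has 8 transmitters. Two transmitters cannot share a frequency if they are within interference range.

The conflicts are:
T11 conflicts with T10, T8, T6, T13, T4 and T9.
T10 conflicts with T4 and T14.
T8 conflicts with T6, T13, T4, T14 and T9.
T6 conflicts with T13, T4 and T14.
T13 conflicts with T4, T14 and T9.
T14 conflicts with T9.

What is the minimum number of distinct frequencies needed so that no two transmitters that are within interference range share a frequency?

5

T11, T8, T6, T13, T4 are mutually in conflict, so at least 5 frequencies are needed.
5 frequencies suffice: frequency 1 → {T10, T13}; frequency 2 → {T11, T14}; frequency 3 → {T8}; frequency 4 → {T4, T9}; frequency 5 → {T6}. Each listed conflict is separated.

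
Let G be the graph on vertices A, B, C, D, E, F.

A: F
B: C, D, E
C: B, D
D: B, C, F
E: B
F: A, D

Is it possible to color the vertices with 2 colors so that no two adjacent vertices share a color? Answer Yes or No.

No

B, C, D are mutually adjacent, so at least 3 colors are needed.
So 2 colors are not enough.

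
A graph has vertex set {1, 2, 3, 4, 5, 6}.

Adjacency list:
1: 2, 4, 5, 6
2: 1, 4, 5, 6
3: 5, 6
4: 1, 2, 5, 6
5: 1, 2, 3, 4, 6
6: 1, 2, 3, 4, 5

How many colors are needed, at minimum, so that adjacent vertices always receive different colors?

5

1, 2, 4, 5, 6 are pairwise adjacent (a clique of size 5), so at least 5 colors are needed.
5 colors suffice: color a → {5}; color b → {6}; color c → {3, 4}; color d → {1}; color e → {2}. Each edge has distinct colors on its endpoints.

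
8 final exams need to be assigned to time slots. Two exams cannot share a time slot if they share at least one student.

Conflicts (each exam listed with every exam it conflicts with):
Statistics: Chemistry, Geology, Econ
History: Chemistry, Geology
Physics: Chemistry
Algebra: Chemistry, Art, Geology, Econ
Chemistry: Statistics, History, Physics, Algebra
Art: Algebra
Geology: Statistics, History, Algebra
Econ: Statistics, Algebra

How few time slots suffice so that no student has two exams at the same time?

History and Geology conflict, so at least 2 time slots are needed.
A valid assignment using 2 time slots: Statistics=1, History=1, Physics=1, Algebra=1, Chemistry=2, Art=2, Geology=2, Econ=2. No two conflicting exams share a time slot.

2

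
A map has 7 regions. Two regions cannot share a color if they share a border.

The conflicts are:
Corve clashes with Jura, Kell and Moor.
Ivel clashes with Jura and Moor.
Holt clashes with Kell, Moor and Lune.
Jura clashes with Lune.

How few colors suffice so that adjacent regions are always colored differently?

3

The cycle Lune-Jura-Corve-Kell-Holt-Lune has odd length 5, so it cannot be 2-colored; at least 3 colors are needed.
3 colors suffice: color 1 → {Corve, Ivel, Holt}; color 2 → {Jura, Kell, Moor}; color 3 → {Lune}. Each listed conflict is separated.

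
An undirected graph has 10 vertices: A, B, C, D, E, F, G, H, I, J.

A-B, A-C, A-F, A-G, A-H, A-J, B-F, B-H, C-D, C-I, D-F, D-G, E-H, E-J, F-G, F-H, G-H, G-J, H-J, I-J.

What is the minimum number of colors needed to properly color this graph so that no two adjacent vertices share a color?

4

A, B, F, H are pairwise adjacent (a clique of size 4), so at least 4 colors are needed.
4 colors suffice: color 1 → {A, D, E, I}; color 2 → {C, H}; color 3 → {F, J}; color 4 → {B, G}. Each edge has distinct colors on its endpoints.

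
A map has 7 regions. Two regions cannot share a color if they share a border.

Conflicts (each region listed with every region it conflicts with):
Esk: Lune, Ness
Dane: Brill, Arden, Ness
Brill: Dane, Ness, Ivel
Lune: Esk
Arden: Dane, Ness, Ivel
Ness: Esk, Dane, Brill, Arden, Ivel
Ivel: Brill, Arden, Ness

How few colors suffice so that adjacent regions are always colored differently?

3

Brill, Ness, Ivel pairwise conflict, so at least 3 colors are needed.
One proper 3-coloring: Esk=2, Dane=3, Brill=2, Lune=1, Arden=2, Ness=1, Ivel=3. No two conflicting regions share a color.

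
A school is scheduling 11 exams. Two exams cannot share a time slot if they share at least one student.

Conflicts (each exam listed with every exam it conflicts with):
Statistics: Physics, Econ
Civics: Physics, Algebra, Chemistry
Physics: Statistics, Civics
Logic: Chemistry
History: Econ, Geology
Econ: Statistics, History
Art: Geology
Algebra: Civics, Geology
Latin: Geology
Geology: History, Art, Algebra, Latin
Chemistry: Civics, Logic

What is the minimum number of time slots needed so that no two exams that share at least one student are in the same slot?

The cycle Civics-Algebra-Geology-History-Econ-Statistics-Physics-Civics has odd length 7, so it cannot be 2-colored; at least 3 time slots are needed.
3 time slots suffice: time slot 1 → {Civics, Logic, Econ, Geology}; time slot 2 → {Physics, History, Art, Algebra, Latin, Chemistry}; time slot 3 → {Statistics}. Every pair that conflicts lands in different time slots.

3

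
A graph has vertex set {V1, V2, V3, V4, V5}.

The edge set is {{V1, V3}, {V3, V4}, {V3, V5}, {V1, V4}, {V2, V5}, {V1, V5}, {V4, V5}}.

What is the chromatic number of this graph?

V1, V3, V4, V5 are pairwise adjacent (a clique of size 4), so at least 4 colors are needed.
One proper 4-coloring: V1=2, V2=2, V3=4, V4=3, V5=1. No two adjacent vertices share a color.

4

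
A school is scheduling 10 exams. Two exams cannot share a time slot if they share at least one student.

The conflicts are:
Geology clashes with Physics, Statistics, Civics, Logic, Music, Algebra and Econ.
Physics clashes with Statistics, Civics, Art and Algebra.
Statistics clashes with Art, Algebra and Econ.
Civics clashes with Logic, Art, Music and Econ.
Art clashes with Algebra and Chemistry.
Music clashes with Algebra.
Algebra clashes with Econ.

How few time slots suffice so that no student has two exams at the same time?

4

Physics, Statistics, Art, Algebra are mutually in conflict, so at least 4 time slots are needed.
4 time slots suffice: time slot 1 → {Geology, Art}; time slot 2 → {Civics, Algebra, Chemistry}; time slot 3 → {Physics, Logic, Music, Econ}; time slot 4 → {Statistics}. No two conflicting exams share a time slot.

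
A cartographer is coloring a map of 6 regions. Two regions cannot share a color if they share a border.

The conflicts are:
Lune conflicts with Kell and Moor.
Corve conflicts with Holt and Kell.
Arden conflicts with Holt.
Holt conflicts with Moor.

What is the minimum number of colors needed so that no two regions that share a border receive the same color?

3

The cycle Kell-Corve-Holt-Moor-Lune-Kell has odd length 5, so it cannot be 2-colored; at least 3 colors are needed.
One proper 3-coloring: Lune=1, Corve=2, Arden=2, Holt=1, Kell=3, Moor=2. No two conflicting regions share a color.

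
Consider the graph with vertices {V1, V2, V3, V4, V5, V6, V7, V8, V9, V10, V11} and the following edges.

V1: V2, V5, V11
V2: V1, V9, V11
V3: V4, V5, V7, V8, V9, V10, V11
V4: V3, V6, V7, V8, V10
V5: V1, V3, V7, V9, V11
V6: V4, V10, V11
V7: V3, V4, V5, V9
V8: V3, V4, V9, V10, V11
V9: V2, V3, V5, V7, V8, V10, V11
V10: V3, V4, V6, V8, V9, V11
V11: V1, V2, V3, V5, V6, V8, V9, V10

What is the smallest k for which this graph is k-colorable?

V3, V8, V9, V10, V11 form a clique, so at least 5 colors are needed.
One proper 5-coloring: V1=2, V2=3, V3=3, V4=1, V5=4, V6=2, V7=5, V8=5, V9=2, V10=4, V11=1. No two adjacent vertices share a color.

5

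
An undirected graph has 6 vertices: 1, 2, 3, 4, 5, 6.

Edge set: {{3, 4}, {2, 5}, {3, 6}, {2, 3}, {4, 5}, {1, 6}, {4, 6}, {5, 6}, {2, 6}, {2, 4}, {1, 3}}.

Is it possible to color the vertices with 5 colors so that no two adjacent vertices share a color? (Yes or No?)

Yes

The chromatic number is 4. 2, 4, 5, 6 form a clique, so at least 4 colors are needed.
4 colors suffice: color red → {6}; color blue → {1, 4}; color green → {2}; color yellow → {3, 5}.
Since 5 ≥ 4, a proper 5-coloring certainly exists.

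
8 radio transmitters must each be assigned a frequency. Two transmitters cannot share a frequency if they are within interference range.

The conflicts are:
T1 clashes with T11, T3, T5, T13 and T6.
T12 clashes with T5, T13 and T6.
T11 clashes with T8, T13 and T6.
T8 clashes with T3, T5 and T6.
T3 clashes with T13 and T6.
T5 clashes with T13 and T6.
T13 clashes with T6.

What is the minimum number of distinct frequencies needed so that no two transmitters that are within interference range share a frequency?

T1, T3, T13, T6 pairwise conflict, so at least 4 frequencies are needed.
4 frequencies suffice: frequency 1 → {T6}; frequency 2 → {T8, T13}; frequency 3 → {T1, T12}; frequency 4 → {T11, T3, T5}. Each listed conflict is separated.

4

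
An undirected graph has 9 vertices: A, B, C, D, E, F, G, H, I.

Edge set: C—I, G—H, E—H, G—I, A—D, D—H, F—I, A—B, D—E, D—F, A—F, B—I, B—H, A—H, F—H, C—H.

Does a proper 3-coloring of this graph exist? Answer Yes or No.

No

A, D, F, H are mutually adjacent (a clique of size 4), so at least 4 colors are needed.
So 3 colors are not enough.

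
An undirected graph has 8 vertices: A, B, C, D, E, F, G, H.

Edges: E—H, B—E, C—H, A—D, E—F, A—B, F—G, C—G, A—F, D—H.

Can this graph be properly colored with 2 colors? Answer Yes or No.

The cycle E-B-A-D-H-E has odd length 5, so it cannot be 2-colored; at least 3 colors are needed.
So 2 colors are not enough.

No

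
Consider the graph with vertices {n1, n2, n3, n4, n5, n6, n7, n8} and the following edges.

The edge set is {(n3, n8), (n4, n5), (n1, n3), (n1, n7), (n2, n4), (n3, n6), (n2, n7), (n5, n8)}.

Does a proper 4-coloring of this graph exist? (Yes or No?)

The chromatic number is 3. The cycle n7-n1-n3-n8-n5-n4-n2-n7 has odd length 7, so it cannot be 2-colored; at least 3 colors are needed.
3 colors suffice: n1=2, n2=2, n3=1, n4=1, n5=3, n6=2, n7=1, n8=2.
Since 4 ≥ 3, a proper 4-coloring certainly exists.

Yes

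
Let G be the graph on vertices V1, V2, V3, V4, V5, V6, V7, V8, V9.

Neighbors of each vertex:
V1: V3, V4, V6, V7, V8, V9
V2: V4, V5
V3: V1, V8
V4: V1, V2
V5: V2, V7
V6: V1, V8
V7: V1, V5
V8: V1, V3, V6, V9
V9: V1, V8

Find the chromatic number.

V1, V6, V8 form a triangle, so at least 3 colors are needed.
3 colors suffice: V1=1, V2=1, V3=3, V4=2, V5=3, V6=3, V7=2, V8=2, V9=3. Each edge has distinct colors on its endpoints.

3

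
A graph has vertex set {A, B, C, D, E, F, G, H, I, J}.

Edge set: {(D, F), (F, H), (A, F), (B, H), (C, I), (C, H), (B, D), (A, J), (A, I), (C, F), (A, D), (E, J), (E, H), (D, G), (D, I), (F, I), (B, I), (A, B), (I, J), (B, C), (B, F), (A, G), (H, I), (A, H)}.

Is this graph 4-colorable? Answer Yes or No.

No

A, B, D, F, I are pairwise adjacent (a clique of size 5), so at least 5 colors are needed.
So 4 colors are not enough.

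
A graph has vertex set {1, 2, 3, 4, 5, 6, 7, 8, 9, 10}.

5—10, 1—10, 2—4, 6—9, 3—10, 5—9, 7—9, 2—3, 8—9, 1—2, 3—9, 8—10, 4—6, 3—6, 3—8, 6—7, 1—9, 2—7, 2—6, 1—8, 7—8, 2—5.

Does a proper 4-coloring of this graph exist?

The chromatic number is 3. 7, 8, 9 are pairwise adjacent, so at least 3 colors are needed.
One proper 3-coloring: 1=c, 2=a, 3=c, 4=c, 5=b, 6=b, 7=c, 8=b, 9=a, 10=a.
Since 4 ≥ 3, a proper 4-coloring certainly exists.

Yes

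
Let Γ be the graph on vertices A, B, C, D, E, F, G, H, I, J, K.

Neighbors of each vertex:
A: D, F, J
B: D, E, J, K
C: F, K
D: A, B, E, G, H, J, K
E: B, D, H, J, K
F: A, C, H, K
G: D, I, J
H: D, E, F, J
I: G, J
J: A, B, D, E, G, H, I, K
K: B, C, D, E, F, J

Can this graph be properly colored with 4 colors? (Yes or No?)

No

B, D, E, J, K are pairwise adjacent (a clique of size 5), so at least 5 colors are needed.
So 4 colors are not enough.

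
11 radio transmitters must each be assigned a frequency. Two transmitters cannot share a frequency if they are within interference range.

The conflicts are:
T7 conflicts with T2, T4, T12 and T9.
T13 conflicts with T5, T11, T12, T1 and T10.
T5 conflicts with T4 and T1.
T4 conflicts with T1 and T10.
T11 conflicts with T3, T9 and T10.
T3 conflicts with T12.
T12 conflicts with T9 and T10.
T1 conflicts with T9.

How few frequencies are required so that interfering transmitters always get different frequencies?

3

T13, T5, T1 pairwise conflict, so at least 3 frequencies are needed.
3 frequencies suffice: frequency 1 → {T2, T11, T12, T1}; frequency 2 → {T13, T4, T3, T9}; frequency 3 → {T7, T5, T10}. No two conflicting transmitters share a frequency.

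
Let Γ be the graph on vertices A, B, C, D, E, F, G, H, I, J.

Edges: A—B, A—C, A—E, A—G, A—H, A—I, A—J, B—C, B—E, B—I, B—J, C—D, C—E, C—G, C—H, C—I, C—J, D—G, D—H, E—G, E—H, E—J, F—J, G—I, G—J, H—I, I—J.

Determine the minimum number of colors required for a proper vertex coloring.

5

A, B, C, I, J are mutually adjacent (a clique of size 5), so at least 5 colors are needed.
5 colors suffice: color 1 → {C, F}; color 2 → {H, J}; color 3 → {A, D}; color 4 → {E, I}; color 5 → {B, G}. No two adjacent vertices share a color.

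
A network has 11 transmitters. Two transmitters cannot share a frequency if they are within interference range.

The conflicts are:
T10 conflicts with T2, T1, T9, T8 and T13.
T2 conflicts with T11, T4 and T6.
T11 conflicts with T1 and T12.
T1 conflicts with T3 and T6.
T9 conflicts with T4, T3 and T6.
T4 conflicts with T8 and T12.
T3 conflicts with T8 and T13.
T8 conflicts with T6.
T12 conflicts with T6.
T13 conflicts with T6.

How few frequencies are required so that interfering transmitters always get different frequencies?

2

T1 and T6 conflict, so at least 2 frequencies are needed.
2 frequencies suffice: frequency 1 → {T10, T11, T4, T3, T6}; frequency 2 → {T2, T1, T9, T8, T12, T13}. Every pair that conflicts lands in different frequencies.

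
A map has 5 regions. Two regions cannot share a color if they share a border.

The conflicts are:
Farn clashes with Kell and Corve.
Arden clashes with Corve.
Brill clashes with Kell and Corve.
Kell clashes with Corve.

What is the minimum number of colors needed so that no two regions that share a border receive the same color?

Brill, Kell, Corve are mutually in conflict, so at least 3 colors are needed.
3 colors suffice: Farn=3, Arden=2, Brill=3, Kell=2, Corve=1. Each listed conflict is separated.

3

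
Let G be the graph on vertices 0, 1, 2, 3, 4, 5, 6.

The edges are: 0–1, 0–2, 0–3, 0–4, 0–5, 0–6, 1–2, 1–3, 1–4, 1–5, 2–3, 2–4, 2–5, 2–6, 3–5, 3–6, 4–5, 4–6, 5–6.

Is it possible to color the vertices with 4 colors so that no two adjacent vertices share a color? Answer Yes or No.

0, 2, 4, 5, 6 are pairwise adjacent (a clique of size 5), so at least 5 colors are needed.
So 4 colors are not enough.

No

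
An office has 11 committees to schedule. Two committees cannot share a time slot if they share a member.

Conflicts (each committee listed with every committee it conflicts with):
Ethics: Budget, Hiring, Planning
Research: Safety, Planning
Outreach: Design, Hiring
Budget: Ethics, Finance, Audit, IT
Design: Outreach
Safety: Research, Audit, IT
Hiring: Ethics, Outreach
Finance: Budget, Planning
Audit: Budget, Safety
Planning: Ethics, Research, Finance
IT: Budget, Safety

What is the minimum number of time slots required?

Safety and Audit conflict, so at least 2 time slots are needed.
2 time slots suffice: time slot 1 → {Budget, Design, Safety, Hiring, Planning}; time slot 2 → {Ethics, Research, Outreach, Finance, Audit, IT}. Every pair that conflicts lands in different time slots.

2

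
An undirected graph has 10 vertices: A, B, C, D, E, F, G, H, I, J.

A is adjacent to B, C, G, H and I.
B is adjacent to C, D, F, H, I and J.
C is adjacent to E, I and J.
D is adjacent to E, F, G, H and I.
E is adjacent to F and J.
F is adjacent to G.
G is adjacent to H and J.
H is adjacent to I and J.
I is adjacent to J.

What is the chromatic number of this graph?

4

B, H, I, J are pairwise adjacent (a clique of size 4), so at least 4 colors are needed.
One proper 4-coloring: A=blue, B=red, C=green, D=blue, E=red, F=green, G=red, H=green, I=yellow, J=blue. Every edge joins two different colors.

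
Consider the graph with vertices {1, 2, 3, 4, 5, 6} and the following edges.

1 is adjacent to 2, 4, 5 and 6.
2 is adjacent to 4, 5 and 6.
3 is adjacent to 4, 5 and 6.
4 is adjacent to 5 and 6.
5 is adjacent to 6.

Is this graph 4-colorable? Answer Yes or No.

No

1, 2, 4, 5, 6 form a clique, so at least 5 colors are needed.
So 4 colors are not enough.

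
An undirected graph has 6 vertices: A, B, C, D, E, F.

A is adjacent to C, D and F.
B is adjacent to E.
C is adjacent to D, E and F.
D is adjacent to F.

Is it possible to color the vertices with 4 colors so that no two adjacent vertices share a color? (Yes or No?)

The chromatic number is 4. A, C, D, F are pairwise adjacent (a clique of size 4), so at least 4 colors are needed.
4 colors suffice: color 1 → {B, C}; color 2 → {A, E}; color 3 → {F}; color 4 → {D}.
That is already a proper 4-coloring.

Yes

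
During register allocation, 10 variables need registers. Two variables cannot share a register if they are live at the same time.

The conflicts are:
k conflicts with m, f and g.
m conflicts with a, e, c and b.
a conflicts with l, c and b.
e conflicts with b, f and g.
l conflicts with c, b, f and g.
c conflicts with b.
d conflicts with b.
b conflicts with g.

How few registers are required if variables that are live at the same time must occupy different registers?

m, a, c, b pairwise conflict, so at least 4 registers are needed.
4 registers suffice: k=3, m=2, a=3, e=3, l=2, c=4, d=2, b=1, f=1, g=4. Every pair that conflicts lands in different registers.

4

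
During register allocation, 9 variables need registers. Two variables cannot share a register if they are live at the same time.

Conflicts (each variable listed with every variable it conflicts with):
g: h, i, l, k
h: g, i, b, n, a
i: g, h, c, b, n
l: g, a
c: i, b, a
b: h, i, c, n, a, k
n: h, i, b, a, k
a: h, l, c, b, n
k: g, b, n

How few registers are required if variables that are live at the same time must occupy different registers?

4

h, i, b, n all conflict with each other, so at least 4 registers are needed.
A valid assignment using 4 registers: g=1, h=2, i=4, l=2, c=2, b=1, n=3, a=4, k=2. No two conflicting variables share a register.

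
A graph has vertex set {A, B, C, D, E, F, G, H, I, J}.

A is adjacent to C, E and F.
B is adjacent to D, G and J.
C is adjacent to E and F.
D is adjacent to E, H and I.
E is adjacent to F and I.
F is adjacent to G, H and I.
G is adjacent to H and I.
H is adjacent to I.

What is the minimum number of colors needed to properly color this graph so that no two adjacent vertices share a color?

F, G, H, I form a clique, so at least 4 colors are needed.
4 colors suffice: A=4, B=2, C=2, D=1, E=3, F=1, G=3, H=4, I=2, J=1. Every edge joins two different colors.

4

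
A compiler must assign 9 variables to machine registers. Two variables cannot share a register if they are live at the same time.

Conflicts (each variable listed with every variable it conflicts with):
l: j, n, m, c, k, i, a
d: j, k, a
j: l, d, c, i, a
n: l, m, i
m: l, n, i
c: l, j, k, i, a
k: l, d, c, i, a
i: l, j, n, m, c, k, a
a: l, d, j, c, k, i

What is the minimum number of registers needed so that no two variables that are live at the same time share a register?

5

l, j, c, i, a are mutually in conflict, so at least 5 registers are needed.
A valid assignment using 5 registers: l=2, d=1, j=5, n=4, m=3, c=4, k=5, i=1, a=3. Each listed conflict is separated.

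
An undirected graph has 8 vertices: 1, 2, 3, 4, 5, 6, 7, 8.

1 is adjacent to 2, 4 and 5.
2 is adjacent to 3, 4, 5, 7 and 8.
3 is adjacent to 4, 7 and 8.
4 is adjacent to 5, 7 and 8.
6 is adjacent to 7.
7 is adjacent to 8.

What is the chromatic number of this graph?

5

2, 3, 4, 7, 8 form a clique, so at least 5 colors are needed.
One proper 5-coloring: 1=d, 2=a, 3=e, 4=b, 5=c, 6=a, 7=c, 8=d. Every edge joins two different colors.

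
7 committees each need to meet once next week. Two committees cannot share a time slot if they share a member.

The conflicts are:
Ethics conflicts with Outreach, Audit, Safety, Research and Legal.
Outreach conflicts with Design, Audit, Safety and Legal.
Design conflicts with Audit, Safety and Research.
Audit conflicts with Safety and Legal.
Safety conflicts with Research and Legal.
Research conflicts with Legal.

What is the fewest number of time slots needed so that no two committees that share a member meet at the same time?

Ethics, Outreach, Audit, Safety, Legal all conflict with each other, so at least 5 time slots are needed.
Using 5 time slots: Ethics=2, Outreach=3, Design=2, Audit=4, Safety=1, Research=3, Legal=5. Every pair that conflicts lands in different time slots.

5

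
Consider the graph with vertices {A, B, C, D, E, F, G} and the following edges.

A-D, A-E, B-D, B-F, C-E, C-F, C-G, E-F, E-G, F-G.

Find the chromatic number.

C, E, F, G form a clique, so at least 4 colors are needed.
4 colors suffice: A=blue, B=red, C=yellow, D=green, E=red, F=blue, G=green. Each edge has distinct colors on its endpoints.

4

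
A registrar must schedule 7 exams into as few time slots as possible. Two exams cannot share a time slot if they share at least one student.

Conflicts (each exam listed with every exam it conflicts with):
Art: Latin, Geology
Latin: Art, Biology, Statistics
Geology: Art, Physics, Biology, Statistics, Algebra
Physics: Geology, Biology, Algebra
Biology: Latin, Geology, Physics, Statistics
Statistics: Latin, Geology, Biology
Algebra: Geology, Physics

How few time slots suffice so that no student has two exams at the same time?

3

Geology, Physics, Algebra all conflict with each other, so at least 3 time slots are needed.
A valid assignment using 3 time slots: Art=2, Latin=1, Geology=1, Physics=3, Biology=2, Statistics=3, Algebra=2. No two conflicting exams share a time slot.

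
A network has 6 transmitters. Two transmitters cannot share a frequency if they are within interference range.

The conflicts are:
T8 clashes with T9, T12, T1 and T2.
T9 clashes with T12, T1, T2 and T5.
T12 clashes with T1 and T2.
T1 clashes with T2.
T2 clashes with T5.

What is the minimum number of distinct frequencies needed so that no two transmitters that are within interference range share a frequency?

5

T8, T9, T12, T1, T2 all conflict with each other, so at least 5 frequencies are needed.
A valid assignment using 5 frequencies: T8=5, T9=2, T12=4, T1=3, T2=1, T5=3. Every pair that conflicts lands in different frequencies.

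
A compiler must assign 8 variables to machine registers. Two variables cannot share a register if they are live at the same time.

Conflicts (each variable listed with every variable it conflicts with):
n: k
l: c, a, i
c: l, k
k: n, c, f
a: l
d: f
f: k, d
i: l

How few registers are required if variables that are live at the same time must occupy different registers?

2

l and c conflict, so at least 2 registers are needed.
2 registers suffice: register 1 → {l, k, d}; register 2 → {n, c, a, f, i}. No two conflicting variables share a register.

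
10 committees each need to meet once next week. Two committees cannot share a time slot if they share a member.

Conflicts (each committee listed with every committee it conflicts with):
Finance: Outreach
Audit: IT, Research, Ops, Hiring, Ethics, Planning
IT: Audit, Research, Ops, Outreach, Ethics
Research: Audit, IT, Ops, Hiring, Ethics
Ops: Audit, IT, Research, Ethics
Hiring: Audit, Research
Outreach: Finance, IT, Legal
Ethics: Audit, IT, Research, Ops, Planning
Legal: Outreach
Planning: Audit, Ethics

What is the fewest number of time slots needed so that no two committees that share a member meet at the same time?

5

Audit, IT, Research, Ops, Ethics are mutually in conflict, so at least 5 time slots are needed.
5 time slots suffice: time slot 1 → {Audit, Outreach}; time slot 2 → {Finance, Hiring, Ethics, Legal}; time slot 3 → {IT, Planning}; time slot 4 → {Research}; time slot 5 → {Ops}. Each listed conflict is separated.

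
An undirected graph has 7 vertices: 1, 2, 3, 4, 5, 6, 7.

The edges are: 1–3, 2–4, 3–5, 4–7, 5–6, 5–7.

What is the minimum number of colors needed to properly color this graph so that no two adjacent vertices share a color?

2

5 and 6 are adjacent, so at least 2 colors are needed.
One proper 2-coloring: 1=red, 2=blue, 3=blue, 4=red, 5=red, 6=blue, 7=blue. Each edge has distinct colors on its endpoints.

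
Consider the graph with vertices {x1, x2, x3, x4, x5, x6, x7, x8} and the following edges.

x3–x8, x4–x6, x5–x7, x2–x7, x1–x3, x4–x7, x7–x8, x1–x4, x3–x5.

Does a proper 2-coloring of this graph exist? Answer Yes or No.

No

The cycle x4-x1-x3-x8-x7-x4 has odd length 5, so it cannot be 2-colored; at least 3 colors are needed.
So 2 colors are not enough.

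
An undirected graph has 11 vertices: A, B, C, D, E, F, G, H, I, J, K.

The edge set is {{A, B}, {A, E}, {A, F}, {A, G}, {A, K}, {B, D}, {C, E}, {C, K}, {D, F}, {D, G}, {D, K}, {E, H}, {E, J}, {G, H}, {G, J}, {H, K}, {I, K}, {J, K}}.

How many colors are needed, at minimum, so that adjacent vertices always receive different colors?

2

D and F are adjacent, so at least 2 colors are needed.
2 colors suffice: color 1 → {B, E, F, G, K}; color 2 → {A, C, D, H, I, J}. Every edge joins two different colors.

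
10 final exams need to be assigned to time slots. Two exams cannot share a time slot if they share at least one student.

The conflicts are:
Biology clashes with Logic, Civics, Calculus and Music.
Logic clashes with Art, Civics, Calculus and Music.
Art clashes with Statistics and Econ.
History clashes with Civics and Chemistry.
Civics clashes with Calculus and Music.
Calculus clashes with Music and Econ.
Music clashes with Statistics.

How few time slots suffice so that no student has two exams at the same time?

Biology, Logic, Civics, Calculus, Music all conflict with each other, so at least 5 time slots are needed.
5 time slots suffice: time slot 1 → {Logic, History, Statistics, Econ}; time slot 2 → {Art, Civics, Chemistry}; time slot 3 → {Music}; time slot 4 → {Calculus}; time slot 5 → {Biology}. Every pair that conflicts lands in different time slots.

5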